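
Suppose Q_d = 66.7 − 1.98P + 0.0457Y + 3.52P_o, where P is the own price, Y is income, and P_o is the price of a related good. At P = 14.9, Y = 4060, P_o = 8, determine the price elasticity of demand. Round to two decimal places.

At the given point, Q_d = 66.7 − 1.98(14.9) + 0.0457(4060) + 3.52(8) = 66.7 − 29.502 + 185.542 + 28.16 = 250.9.
∂Q_d/∂P = −1.98, so E_p = (−1.98)·(14.9/250.9) ≈ -0.12.
|E_p| < 1: demand is inelastic.

-0.12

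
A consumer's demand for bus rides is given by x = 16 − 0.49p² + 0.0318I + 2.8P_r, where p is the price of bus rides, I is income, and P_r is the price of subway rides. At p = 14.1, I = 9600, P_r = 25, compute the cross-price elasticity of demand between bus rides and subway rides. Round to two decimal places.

First evaluate x: 16 − 0.49(14.1)² + 0.0318(9600) + 2.8(25) = 16 − 97.4169 + 305.28 + 70 = 293.8631.
∂x/∂P_r = +2.8, so E_xy = 2.8·(25/293.8631) ≈ 0.24.
E_xy > 0: the goods are substitutes.

0.24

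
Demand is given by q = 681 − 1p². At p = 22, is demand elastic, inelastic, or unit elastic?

elastic

At p = 22, q = 197.
dq/dp = −2·1·p = −44.
Point elasticity E = (dq/dp)·(p/q) = -44 × 22/197 ≈ -4.914.
|E| ≈ 4.914 > 1, so demand is elastic.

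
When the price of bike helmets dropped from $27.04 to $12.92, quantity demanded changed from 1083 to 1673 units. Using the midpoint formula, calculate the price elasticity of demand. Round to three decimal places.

%ΔQ = (1673 − 1083)/[(1083 + 1673)/2] = 590/1378 ≈ 0.4282.
%ΔP = (12.92 − 27.04)/[(27.04 + 12.92)/2] = -14.12/19.98 ≈ -0.7067.
Arc elasticity E = %ΔQ/%ΔP ≈ 0.4282/-0.7067 ≈ -0.606.
|E| < 1: demand is inelastic over this range.

-0.606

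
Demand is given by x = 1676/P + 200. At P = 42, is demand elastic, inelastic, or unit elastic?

At P = 42, x = 239.9048.
dx/dP = −1676/P² = −0.9501.
Point elasticity E = (dx/dP)·(P/x) = -0.9501 × 42/239.9048 ≈ -0.166.
|E| ≈ 0.166 < 1, so demand is inelastic.

inelastic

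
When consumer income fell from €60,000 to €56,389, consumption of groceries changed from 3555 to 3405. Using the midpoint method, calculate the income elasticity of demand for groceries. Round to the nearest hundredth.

0.69

%ΔQ = (3405 − 3555)/[(3555+3405)/2] = -150/3480 ≈ -0.0431.
%ΔI = (56,389 − 60,000)/[(60,000+56,389)/2] = -3611/58194.5 ≈ -0.0621.
E_I = %ΔQ/%ΔI ≈ 0.69.
E_I ∈ (0,1): normal good (necessity).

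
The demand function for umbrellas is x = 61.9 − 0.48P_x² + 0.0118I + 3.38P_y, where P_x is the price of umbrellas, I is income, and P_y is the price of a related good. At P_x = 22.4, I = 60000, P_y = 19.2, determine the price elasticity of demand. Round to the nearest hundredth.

-0.81

Evaluating quantity at (P_x, I, P_y) gives x = 61.9 − 0.48(22.4)² + 0.0118(60000) + 3.38(19.2) = 61.9 − 240.8448 + 708 + 64.896 = 593.9512.
∂x/∂P_x = −2·0.48·P_x = -21.504, so E_p = -21.504·(22.4/593.9512) ≈ -0.81.
|E_p| < 1: demand is inelastic.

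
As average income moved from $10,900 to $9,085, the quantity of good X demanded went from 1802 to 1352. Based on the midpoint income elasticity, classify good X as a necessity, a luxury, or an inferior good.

luxury

%ΔQ = (1352 − 1802)/[(1802+1352)/2] = -450/1577 ≈ -0.2854.
%ΔI = (9,085 − 10,900)/[(10,900+9,085)/2] = -1815/9992.5 ≈ -0.1816.
E_I = %ΔQ/%ΔI ≈ 1.571.
E_I > 1: normal good (luxury).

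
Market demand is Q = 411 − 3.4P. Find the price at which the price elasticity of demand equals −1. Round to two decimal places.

For linear demand Q = a − bP, E = −bP/(a − bP). |E| = 1 ⇒ bP = a − bP ⇒ P = a/(2b).
P = 411/(2·3.4) ≈ 60.44.

60.44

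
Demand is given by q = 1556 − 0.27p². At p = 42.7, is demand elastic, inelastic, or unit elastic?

inelastic

At p = 42.7, q = 1063.7117.
dq/dp = −2·0.27·p = −23.058.
Point elasticity E = (dq/dp)·(p/q) = -23.058 × 42.7/1063.7117 ≈ -0.926.
|E| ≈ 0.926 < 1, so demand is inelastic.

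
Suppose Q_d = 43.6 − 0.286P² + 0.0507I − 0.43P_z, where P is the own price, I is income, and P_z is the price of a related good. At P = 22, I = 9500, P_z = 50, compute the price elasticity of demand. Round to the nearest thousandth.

-0.758

At the given point, Q_d = 43.6 − 0.286(22)² + 0.0507(9500) − 0.43(50) = 43.6 − 138.424 + 481.65 − 21.5 = 365.326.
∂Q_d/∂P = −2·0.286·P = -12.584, so E_p = -12.584·(22/365.326) ≈ -0.758.
|E_p| < 1: demand is inelastic.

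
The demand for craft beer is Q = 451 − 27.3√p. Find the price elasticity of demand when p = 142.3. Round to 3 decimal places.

-1.299

At p = 142.3, Q = 125.3395.
dQ/dp = −27.3/(2√p) = −27.3/(2·11.929).
Point elasticity E = (dQ/dp)·(p/Q) = -1.1443 × 142.3/125.3395 ≈ -1.299.
|E| > 1, so demand is elastic at this price.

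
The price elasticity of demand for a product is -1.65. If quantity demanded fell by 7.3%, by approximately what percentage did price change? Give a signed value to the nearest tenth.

4.4

%ΔQ ≈ E × %ΔP ⇒ %ΔP = %ΔQ / E = (-7.3%)/(-1.65) ≈ 4.4%.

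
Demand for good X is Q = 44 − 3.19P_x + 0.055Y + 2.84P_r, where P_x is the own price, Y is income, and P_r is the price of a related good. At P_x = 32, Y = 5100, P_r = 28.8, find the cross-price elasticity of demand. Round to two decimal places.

First evaluate Q: 44 − 3.19(32) + 0.055(5100) + 2.84(28.8) = 44 − 102.08 + 280.5 + 81.792 = 304.212.
∂Q/∂P_r = +2.84, so E_xy = 2.84·(28.8/304.212) ≈ 0.27.
E_xy > 0: the goods are substitutes.

0.27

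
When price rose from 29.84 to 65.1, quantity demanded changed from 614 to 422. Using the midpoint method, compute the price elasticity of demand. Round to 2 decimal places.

%Δq = (422 − 614)/[(614 + 422)/2] = -192/518 ≈ -0.3707.
%Δp = (65.1 − 29.84)/[(29.84 + 65.1)/2] = 35.26/47.47 ≈ 0.7428.
Arc elasticity E = %Δq/%Δp ≈ -0.3707/0.7428 ≈ -0.50.
|E| < 1: demand is inelastic over this range.

-0.50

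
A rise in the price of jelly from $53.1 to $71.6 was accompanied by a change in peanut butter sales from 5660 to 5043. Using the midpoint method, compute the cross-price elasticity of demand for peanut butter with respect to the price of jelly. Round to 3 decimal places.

-0.389

%ΔQ_x = (5043 − 5660)/[(5660+5043)/2] = -617/5351.5 ≈ -0.1153.
%ΔP_y = (71.6 − 53.1)/[(53.1+71.6)/2] ≈ 0.2967.
E_xy = -0.1153/0.2967 ≈ -0.389.
E_xy < 0, so peanut butter and jelly are complements.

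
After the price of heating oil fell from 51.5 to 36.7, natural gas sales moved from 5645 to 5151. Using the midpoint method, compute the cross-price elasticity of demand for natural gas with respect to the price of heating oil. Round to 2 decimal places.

0.27

%ΔQ_x = (5151 − 5645)/[(5645+5151)/2] = -494/5398 ≈ -0.0915.
%ΔP_y = (36.7 − 51.5)/[(51.5+36.7)/2] ≈ -0.3356.
E_xy = -0.0915/-0.3356 ≈ 0.27.
E_xy > 0, so natural gas and heating oil are substitutes.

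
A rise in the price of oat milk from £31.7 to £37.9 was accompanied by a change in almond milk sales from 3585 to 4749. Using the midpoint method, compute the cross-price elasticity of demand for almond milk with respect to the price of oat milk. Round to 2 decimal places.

1.57

%ΔQ_x = (4749 − 3585)/[(3585+4749)/2] = 1164/4167 ≈ 0.2793.
%ΔP_y = (37.9 − 31.7)/[(31.7+37.9)/2] ≈ 0.1782.
E_xy = 0.2793/0.1782 ≈ 1.57.
E_xy > 0, so almond milk and oat milk are substitutes.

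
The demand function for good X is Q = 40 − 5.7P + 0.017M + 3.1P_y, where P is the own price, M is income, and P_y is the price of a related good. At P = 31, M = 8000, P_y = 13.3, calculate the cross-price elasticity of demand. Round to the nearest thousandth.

At the given point, Q = 40 − 5.7(31) + 0.017(8000) + 3.1(13.3) = 40 − 176.7 + 136 + 41.23 = 40.53.
∂Q/∂P_y = +3.1, so E_xy = 3.1·(13.3/40.53) ≈ 1.017.
E_xy > 0: the goods are substitutes.

1.017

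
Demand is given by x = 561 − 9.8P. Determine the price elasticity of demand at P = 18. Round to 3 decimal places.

-0.459

At P = 18, x = 384.6.
dx/dP = −9.8.
Point elasticity E = (dx/dP)·(P/x) = -9.8 × 18/384.6 ≈ -0.459.
|E| < 1, so demand is inelastic at this price.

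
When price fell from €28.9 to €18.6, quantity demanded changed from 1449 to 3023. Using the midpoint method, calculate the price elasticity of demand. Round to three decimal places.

-1.623

%Δq = (3023 − 1449)/[(1449 + 3023)/2] = 1574/2236 ≈ 0.7039.
%ΔP = (18.6 − 28.9)/[(28.9 + 18.6)/2] = -10.3/23.75 ≈ -0.4337.
Arc elasticity E = %Δq/%ΔP ≈ 0.7039/-0.4337 ≈ -1.623.
|E| > 1: demand is elastic over this range.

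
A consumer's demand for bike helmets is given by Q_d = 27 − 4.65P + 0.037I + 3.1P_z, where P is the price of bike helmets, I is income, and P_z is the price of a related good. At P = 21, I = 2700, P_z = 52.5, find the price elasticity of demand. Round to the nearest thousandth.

-0.509

At the given point, Q_d = 27 − 4.65(21) + 0.037(2700) + 3.1(52.5) = 27 − 97.65 + 99.9 + 162.75 = 192.
∂Q_d/∂P = −4.65, so E_p = (−4.65)·(21/192) ≈ -0.509.
|E_p| < 1: demand is inelastic.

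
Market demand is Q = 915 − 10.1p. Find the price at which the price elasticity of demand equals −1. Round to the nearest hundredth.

45.30

For linear demand Q = a − bp, E = −bp/(a − bp). |E| = 1 ⇒ bp = a − bp ⇒ p = a/(2b).
p = 915/(2·10.1) ≈ 45.30.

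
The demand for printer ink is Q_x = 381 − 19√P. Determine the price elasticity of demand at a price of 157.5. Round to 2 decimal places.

-0.84

At P = 157.5, Q_x = 142.5519.
dQ_x/dP = −19/(2√P) = −19/(2·12.5499).
Point elasticity E = (dQ_x/dP)·(P/Q_x) = -0.757 × 157.5/142.5519 ≈ -0.84.
|E| < 1, so demand is inelastic at this price.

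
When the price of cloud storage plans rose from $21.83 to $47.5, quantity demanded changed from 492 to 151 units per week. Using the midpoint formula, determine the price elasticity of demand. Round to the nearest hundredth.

-1.43

%Δq = (151 − 492)/[(492 + 151)/2] = -341/321.5 ≈ -1.0607.
%Δp = (47.5 − 21.83)/[(21.83 + 47.5)/2] = 25.67/34.665 ≈ 0.7405.
Arc elasticity E = %Δq/%Δp ≈ -1.0607/0.7405 ≈ -1.43.
|E| > 1: demand is elastic over this range.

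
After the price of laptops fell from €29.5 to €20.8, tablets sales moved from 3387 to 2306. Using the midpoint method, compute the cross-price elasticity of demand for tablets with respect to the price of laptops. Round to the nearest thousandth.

1.098

%ΔQ_x = (2306 − 3387)/[(3387+2306)/2] = -1081/2846.5 ≈ -0.3798.
%ΔP_y = (20.8 − 29.5)/[(29.5+20.8)/2] ≈ -0.3459.
E_xy = -0.3798/-0.3459 ≈ 1.098.
E_xy > 0, so tablets and laptops are substitutes.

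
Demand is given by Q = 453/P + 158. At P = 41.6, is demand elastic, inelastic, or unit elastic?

inelastic

At P = 41.6, Q = 168.8894.
dQ/dP = −453/P² = −0.2618.
Point elasticity E = (dQ/dP)·(P/Q) = -0.2618 × 41.6/168.8894 ≈ -0.064.
|E| ≈ 0.064 < 1, so demand is inelastic.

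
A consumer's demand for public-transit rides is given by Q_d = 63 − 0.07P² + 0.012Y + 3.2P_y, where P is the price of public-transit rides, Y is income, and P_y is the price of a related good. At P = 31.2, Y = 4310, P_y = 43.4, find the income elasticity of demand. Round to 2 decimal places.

First evaluate Q_d: 63 − 0.07(31.2)² + 0.012(4310) + 3.2(43.4) = 63 − 68.1408 + 51.72 + 138.88 = 185.4592.
∂Q_d/∂Y = +0.012, so E_I = 0.012·(4310/185.4592) ≈ 0.28.
E_I ∈ (0,1): normal good (necessity).

0.28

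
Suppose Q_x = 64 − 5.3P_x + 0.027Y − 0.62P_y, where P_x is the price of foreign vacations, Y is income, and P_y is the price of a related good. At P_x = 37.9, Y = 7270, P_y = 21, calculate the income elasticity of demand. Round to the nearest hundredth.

Q_x = 64 − 5.3(37.9) + 0.027(7270) − 0.62(21) = 64 − 200.87 + 196.29 − 13.02 = 46.4.
∂Q_x/∂Y = +0.027, so E_I = 0.027·(7270/46.4) ≈ 4.23.
E_I > 1: normal good (luxury).

4.23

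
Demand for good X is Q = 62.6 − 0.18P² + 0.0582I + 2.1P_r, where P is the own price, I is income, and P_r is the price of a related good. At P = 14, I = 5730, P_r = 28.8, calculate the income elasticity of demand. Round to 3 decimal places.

At the given point, Q = 62.6 − 0.18(14)² + 0.0582(5730) + 2.1(28.8) = 62.6 − 35.28 + 333.486 + 60.48 = 421.286.
∂Q/∂I = +0.0582, so E_I = 0.0582·(5730/421.286) ≈ 0.792.
E_I ∈ (0,1): normal good (necessity).

0.792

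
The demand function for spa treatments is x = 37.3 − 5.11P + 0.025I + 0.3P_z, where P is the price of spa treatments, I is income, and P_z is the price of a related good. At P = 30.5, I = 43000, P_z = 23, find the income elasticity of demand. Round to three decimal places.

1.116

x = 37.3 − 5.11(30.5) + 0.025(43000) + 0.3(23) = 37.3 − 155.855 + 1075 + 6.9 = 963.345.
∂x/∂I = +0.025, so E_I = 0.025·(43000/963.345) ≈ 1.116.
E_I > 1: normal good (luxury).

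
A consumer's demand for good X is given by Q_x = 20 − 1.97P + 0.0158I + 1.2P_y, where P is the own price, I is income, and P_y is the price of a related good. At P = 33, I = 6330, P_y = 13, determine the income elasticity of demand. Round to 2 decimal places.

At the given point, Q_x = 20 − 1.97(33) + 0.0158(6330) + 1.2(13) = 20 − 65.01 + 100.014 + 15.6 = 70.604.
∂Q_x/∂I = +0.0158, so E_I = 0.0158·(6330/70.604) ≈ 1.42.
E_I > 1: normal good (luxury).

1.42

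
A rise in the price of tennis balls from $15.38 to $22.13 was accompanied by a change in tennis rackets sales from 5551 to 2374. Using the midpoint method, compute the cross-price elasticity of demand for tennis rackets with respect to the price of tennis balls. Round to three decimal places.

-2.228

%ΔQ_x = (2374 − 5551)/[(5551+2374)/2] = -3177/3962.5 ≈ -0.8018.
%ΔP_y = (22.13 − 15.38)/[(15.38+22.13)/2] ≈ 0.3599.
E_xy = -0.8018/0.3599 ≈ -2.228.
E_xy < 0, so tennis rackets and tennis balls are complements.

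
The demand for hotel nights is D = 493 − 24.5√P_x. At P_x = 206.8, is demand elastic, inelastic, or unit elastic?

At P_x = 206.8, D = 140.6767.
dD/dP_x = −24.5/(2√P_x) = −24.5/(2·14.3805).
Point elasticity E = (dD/dP_x)·(P_x/D) = -0.8518 × 206.8/140.6767 ≈ -1.252.
|E| ≈ 1.252 > 1, so demand is elastic.

elastic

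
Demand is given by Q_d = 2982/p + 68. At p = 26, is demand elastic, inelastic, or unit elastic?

inelastic

At p = 26, Q_d = 182.6923.
dQ_d/dp = −2982/p² = −4.4112.
Point elasticity E = (dQ_d/dp)·(p/Q_d) = -4.4112 × 26/182.6923 ≈ -0.628.
|E| ≈ 0.628 < 1, so demand is inelastic.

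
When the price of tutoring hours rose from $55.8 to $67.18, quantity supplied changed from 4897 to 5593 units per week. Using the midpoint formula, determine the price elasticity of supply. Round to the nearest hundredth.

%Δq = (5593 − 4897)/[(4897 + 5593)/2] = 696/5245 ≈ 0.1327.
%ΔP = (67.18 − 55.8)/[(55.8 + 67.18)/2] = 11.38/61.49 ≈ 0.1851.
Arc elasticity E = %Δq/%ΔP ≈ 0.1327/0.1851 ≈ 0.72.
|E| < 1: supply is inelastic over this range.

0.72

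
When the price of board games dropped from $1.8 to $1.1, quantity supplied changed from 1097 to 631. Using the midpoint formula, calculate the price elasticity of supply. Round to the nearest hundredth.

1.12

%Δq = (631 − 1097)/[(1097 + 631)/2] = -466/864 ≈ -0.5394.
%ΔP = (1.1 − 1.8)/[(1.8 + 1.1)/2] = -0.7/1.45 ≈ -0.4828.
Arc elasticity E = %Δq/%ΔP ≈ -0.5394/-0.4828 ≈ 1.12.
|E| > 1: supply is elastic over this range.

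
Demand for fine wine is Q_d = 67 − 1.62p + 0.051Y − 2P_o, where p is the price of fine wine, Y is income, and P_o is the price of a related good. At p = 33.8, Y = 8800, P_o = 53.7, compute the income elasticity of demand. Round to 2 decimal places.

At the given point, Q_d = 67 − 1.62(33.8) + 0.051(8800) − 2(53.7) = 67 − 54.756 + 448.8 − 107.4 = 353.644.
∂Q_d/∂Y = +0.051, so E_I = 0.051·(8800/353.644) ≈ 1.27.
E_I > 1: normal good (luxury).

1.27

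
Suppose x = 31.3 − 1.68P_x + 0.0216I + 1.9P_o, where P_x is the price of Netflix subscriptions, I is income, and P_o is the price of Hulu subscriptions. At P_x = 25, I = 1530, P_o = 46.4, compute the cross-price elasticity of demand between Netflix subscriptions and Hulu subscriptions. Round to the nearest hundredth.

x = 31.3 − 1.68(25) + 0.0216(1530) + 1.9(46.4) = 31.3 − 42 + 33.048 + 88.16 = 110.508.
∂x/∂P_o = +1.9, so E_xy = 1.9·(46.4/110.508) ≈ 0.80.
E_xy > 0: the goods are substitutes.

0.80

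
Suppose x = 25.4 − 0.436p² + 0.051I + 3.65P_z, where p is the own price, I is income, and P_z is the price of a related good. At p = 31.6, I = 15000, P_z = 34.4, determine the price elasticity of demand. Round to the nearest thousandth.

-1.812

Substituting, x = 25.4 − 0.436(31.6)² + 0.051(15000) + 3.65(34.4) = 25.4 − 435.3722 + 765 + 125.56 = 480.5878.
∂x/∂p = −2·0.436·p = -27.5552, so E_p = -27.5552·(31.6/480.5878) ≈ -1.812.
|E_p| > 1: demand is elastic.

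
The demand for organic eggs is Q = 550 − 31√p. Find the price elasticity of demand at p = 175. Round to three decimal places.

At p = 175, Q = 139.9085.
dQ/dp = −31/(2√p) = −31/(2·13.2288).
Point elasticity E = (dQ/dp)·(p/Q) = -1.1717 × 175/139.9085 ≈ -1.466.
|E| > 1, so demand is elastic at this price.

-1.466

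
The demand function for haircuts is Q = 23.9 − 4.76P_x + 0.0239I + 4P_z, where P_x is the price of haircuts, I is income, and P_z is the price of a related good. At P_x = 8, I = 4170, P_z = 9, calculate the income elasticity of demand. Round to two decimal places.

Q = 23.9 − 4.76(8) + 0.0239(4170) + 4(9) = 23.9 − 38.08 + 99.663 + 36 = 121.483.
∂Q/∂I = +0.0239, so E_I = 0.0239·(4170/121.483) ≈ 0.82.
E_I ∈ (0,1): normal good (necessity).

0.82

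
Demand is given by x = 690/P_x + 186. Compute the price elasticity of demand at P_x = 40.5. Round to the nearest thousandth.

-0.084

At P_x = 40.5, x = 203.037.
dx/dP_x = −690/P_x² = −0.4207.
Point elasticity E = (dx/dP_x)·(P_x/x) = -0.4207 × 40.5/203.037 ≈ -0.084.
|E| < 1, so demand is inelastic at this price.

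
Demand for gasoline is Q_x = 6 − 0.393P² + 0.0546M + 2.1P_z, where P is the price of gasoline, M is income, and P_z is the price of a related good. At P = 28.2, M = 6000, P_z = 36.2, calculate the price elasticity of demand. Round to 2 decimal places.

At the given point, Q_x = 6 − 0.393(28.2)² + 0.0546(6000) + 2.1(36.2) = 6 − 312.5293 + 327.6 + 76.02 = 97.0907.
∂Q_x/∂P = −2·0.393·P = -22.1652, so E_p = -22.1652·(28.2/97.0907) ≈ -6.44.
|E_p| > 1: demand is elastic.

-6.44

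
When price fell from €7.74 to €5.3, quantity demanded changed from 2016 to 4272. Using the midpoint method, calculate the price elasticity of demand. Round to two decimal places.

-1.92

%ΔQ = (4272 − 2016)/[(2016 + 4272)/2] = 2256/3144 ≈ 0.7176.
%Δp = (5.3 − 7.74)/[(7.74 + 5.3)/2] = -2.44/6.52 ≈ -0.3742.
Arc elasticity E = %ΔQ/%Δp ≈ 0.7176/-0.3742 ≈ -1.92.
|E| > 1: demand is elastic over this range.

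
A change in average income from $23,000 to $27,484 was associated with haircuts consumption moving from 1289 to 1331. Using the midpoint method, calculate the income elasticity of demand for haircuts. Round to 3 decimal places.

0.180

%ΔQ = (1331 − 1289)/[(1289+1331)/2] = 42/1310 ≈ 0.0321.
%ΔM = (27,484 − 23,000)/[(23,000+27,484)/2] = 4484/25242 ≈ 0.1776.
E_I = %ΔQ/%ΔM ≈ 0.180.
E_I ∈ (0,1): normal good (necessity).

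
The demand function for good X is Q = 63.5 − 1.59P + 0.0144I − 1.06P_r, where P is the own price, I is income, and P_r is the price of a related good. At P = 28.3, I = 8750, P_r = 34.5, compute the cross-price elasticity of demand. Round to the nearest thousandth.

At the given point, Q = 63.5 − 1.59(28.3) + 0.0144(8750) − 1.06(34.5) = 63.5 − 44.997 + 126 − 36.57 = 107.933.
∂Q/∂P_r = −1.06, so E_xy = -1.06·(34.5/107.933) ≈ -0.339.
E_xy < 0: the goods are complements.

-0.339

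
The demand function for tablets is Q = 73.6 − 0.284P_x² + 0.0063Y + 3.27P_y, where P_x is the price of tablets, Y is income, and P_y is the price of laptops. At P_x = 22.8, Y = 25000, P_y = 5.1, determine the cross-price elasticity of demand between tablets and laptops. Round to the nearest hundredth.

0.17

Evaluating quantity at (P_x, Y, P_y) gives Q = 73.6 − 0.284(22.8)² + 0.0063(25000) + 3.27(5.1) = 73.6 − 147.6346 + 157.5 + 16.677 = 100.1424.
∂Q/∂P_y = +3.27, so E_xy = 3.27·(5.1/100.1424) ≈ 0.17.
E_xy > 0: the goods are substitutes.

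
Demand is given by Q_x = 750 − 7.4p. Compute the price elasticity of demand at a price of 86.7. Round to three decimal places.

At p = 86.7, Q_x = 108.42.
dQ_x/dp = −7.4.
Point elasticity E = (dQ_x/dp)·(p/Q_x) = -7.4 × 86.7/108.42 ≈ -5.918.
|E| > 1, so demand is elastic at this price.

-5.918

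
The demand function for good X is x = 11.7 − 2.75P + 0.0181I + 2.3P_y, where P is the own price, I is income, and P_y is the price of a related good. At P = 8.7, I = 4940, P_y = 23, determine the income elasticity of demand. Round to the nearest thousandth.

0.687

x = 11.7 − 2.75(8.7) + 0.0181(4940) + 2.3(23) = 11.7 − 23.925 + 89.414 + 52.9 = 130.089.
∂x/∂I = +0.0181, so E_I = 0.0181·(4940/130.089) ≈ 0.687.
E_I ∈ (0,1): normal good (necessity).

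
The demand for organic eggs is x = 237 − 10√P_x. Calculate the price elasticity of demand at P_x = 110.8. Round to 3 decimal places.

-0.400

At P_x = 110.8, x = 131.7384.
dx/dP_x = −10/(2√P_x) = −10/(2·10.5262).
Point elasticity E = (dx/dP_x)·(P_x/x) = -0.475 × 110.8/131.7384 ≈ -0.400.
|E| < 1, so demand is inelastic at this price.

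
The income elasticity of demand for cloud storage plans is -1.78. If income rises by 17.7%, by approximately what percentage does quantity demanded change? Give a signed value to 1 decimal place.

%ΔQ ≈ E × %ΔI = (-1.78) × (17.7%) ≈ -31.5%.

-31.5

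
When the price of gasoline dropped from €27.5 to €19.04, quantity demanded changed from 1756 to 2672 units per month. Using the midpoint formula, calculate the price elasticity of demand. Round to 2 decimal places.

-1.14

%Δq = (2672 − 1756)/[(1756 + 2672)/2] = 916/2214 ≈ 0.4137.
%ΔP = (19.04 − 27.5)/[(27.5 + 19.04)/2] = -8.46/23.27 ≈ -0.3636.
Arc elasticity E = %Δq/%ΔP ≈ 0.4137/-0.3636 ≈ -1.14.
|E| > 1: demand is elastic over this range.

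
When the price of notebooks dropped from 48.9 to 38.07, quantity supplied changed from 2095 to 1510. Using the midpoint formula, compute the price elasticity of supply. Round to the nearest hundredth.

%Δq = (1510 − 2095)/[(2095 + 1510)/2] = -585/1802.5 ≈ -0.3245.
%Δp = (38.07 − 48.9)/[(48.9 + 38.07)/2] = -10.83/43.485 ≈ -0.2491.
Arc elasticity E = %Δq/%Δp ≈ -0.3245/-0.2491 ≈ 1.30.
|E| > 1: supply is elastic over this range.

1.30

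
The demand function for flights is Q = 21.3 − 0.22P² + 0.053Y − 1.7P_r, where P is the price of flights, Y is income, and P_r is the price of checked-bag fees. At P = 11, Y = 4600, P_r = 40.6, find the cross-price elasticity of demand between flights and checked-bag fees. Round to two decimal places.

-0.41

At the given point, Q = 21.3 − 0.22(11)² + 0.053(4600) − 1.7(40.6) = 21.3 − 26.62 + 243.8 − 69.02 = 169.46.
∂Q/∂P_r = −1.7, so E_xy = -1.7·(40.6/169.46) ≈ -0.41.
E_xy < 0: the goods are complements.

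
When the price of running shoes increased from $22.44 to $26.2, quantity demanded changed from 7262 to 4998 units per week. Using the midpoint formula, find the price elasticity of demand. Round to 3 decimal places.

%ΔQ = (4998 − 7262)/[(7262 + 4998)/2] = -2264/6130 ≈ -0.3693.
%ΔP = (26.2 − 22.44)/[(22.44 + 26.2)/2] = 3.76/24.32 ≈ 0.1546.
Arc elasticity E = %ΔQ/%ΔP ≈ -0.3693/0.1546 ≈ -2.389.
|E| > 1: demand is elastic over this range.

-2.389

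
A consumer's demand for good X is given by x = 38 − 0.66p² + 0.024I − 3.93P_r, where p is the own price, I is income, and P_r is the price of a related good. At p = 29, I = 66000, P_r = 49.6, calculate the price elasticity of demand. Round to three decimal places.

-1.273

First evaluate x: 38 − 0.66(29)² + 0.024(66000) − 3.93(49.6) = 38 − 555.06 + 1584 − 194.928 = 872.012.
∂x/∂p = −2·0.66·p = -38.28, so E_p = -38.28·(29/872.012) ≈ -1.273.
|E_p| > 1: demand is elastic.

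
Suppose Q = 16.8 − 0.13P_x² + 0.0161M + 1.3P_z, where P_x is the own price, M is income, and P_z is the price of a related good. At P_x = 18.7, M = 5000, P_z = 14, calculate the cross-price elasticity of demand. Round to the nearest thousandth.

At the given point, Q = 16.8 − 0.13(18.7)² + 0.0161(5000) + 1.3(14) = 16.8 − 45.4597 + 80.5 + 18.2 = 70.0403.
∂Q/∂P_z = +1.3, so E_xy = 1.3·(14/70.0403) ≈ 0.260.
E_xy > 0: the goods are substitutes.

0.260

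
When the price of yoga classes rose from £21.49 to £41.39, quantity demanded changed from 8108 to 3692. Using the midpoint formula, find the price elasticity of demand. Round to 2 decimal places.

%ΔQ = (3692 − 8108)/[(8108 + 3692)/2] = -4416/5900 ≈ -0.7485.
%ΔP = (41.39 − 21.49)/[(21.49 + 41.39)/2] = 19.9/31.44 ≈ 0.6330.
Arc elasticity E = %ΔQ/%ΔP ≈ -0.7485/0.6330 ≈ -1.18.
|E| > 1: demand is elastic over this range.

-1.18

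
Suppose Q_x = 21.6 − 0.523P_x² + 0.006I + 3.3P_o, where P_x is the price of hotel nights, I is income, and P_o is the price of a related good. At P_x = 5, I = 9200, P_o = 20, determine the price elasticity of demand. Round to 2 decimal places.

Substituting, Q_x = 21.6 − 0.523(5)² + 0.006(9200) + 3.3(20) = 21.6 − 13.075 + 55.2 + 66 = 129.725.
∂Q_x/∂P_x = −2·0.523·P_x = -5.23, so E_p = -5.23·(5/129.725) ≈ -0.20.
|E_p| < 1: demand is inelastic.

-0.20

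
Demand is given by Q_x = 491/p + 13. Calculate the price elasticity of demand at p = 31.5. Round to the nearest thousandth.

At p = 31.5, Q_x = 28.5873.
dQ_x/dp = −491/p² = −0.4948.
Point elasticity E = (dQ_x/dp)·(p/Q_x) = -0.4948 × 31.5/28.5873 ≈ -0.545.
|E| < 1, so demand is inelastic at this price.

-0.545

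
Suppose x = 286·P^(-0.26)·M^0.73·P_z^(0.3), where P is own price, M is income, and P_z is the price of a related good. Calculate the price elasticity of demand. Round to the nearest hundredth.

For a Cobb–Douglas (constant-elasticity) form x = A·P^α·…, the elasticity with respect to P equals the exponent α at every point.
Here the exponent on P is -0.26, so the price elasticity of demand is -0.26.

-0.26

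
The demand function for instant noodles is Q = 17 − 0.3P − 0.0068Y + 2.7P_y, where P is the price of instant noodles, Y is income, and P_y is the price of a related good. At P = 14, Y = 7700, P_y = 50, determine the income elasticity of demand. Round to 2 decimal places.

Evaluating quantity at (P, Y, P_y) gives Q = 17 − 0.3(14) − 0.0068(7700) + 2.7(50) = 17 − 4.2 − 52.36 + 135 = 95.44.
∂Q/∂Y = −0.0068, so E_I = -0.0068·(7700/95.44) ≈ -0.55.
E_I < 0: inferior good.

-0.55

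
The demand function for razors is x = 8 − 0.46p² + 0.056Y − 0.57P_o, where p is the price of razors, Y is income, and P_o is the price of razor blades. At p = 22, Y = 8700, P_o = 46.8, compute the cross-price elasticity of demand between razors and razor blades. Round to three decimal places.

At the given point, x = 8 − 0.46(22)² + 0.056(8700) − 0.57(46.8) = 8 − 222.64 + 487.2 − 26.676 = 245.884.
∂x/∂P_o = −0.57, so E_xy = -0.57·(46.8/245.884) ≈ -0.108.
E_xy < 0: the goods are complements.

-0.108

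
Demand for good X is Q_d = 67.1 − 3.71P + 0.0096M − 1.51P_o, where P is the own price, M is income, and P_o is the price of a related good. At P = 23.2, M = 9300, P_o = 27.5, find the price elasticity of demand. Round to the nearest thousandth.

-2.990

At the given point, Q_d = 67.1 − 3.71(23.2) + 0.0096(9300) − 1.51(27.5) = 67.1 − 86.072 + 89.28 − 41.525 = 28.783.
∂Q_d/∂P = −3.71, so E_p = (−3.71)·(23.2/28.783) ≈ -2.990.
|E_p| > 1: demand is elastic.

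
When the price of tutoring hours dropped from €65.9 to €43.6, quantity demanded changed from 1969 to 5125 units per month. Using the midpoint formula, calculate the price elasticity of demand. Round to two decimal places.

-2.18

%Δq = (5125 − 1969)/[(1969 + 5125)/2] = 3156/3547 ≈ 0.8898.
%ΔP = (43.6 − 65.9)/[(65.9 + 43.6)/2] = -22.3/54.75 ≈ -0.4073.
Arc elasticity E = %Δq/%ΔP ≈ 0.8898/-0.4073 ≈ -2.18.
|E| > 1: demand is elastic over this range.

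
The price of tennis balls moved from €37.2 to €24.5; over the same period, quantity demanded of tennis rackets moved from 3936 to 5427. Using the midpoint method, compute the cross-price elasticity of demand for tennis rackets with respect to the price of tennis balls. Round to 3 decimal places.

-0.774

%ΔQ_x = (5427 − 3936)/[(3936+5427)/2] = 1491/4681.5 ≈ 0.3185.
%ΔP_y = (24.5 − 37.2)/[(37.2+24.5)/2] ≈ -0.4117.
E_xy = 0.3185/-0.4117 ≈ -0.774.
E_xy < 0, so tennis rackets and tennis balls are complements.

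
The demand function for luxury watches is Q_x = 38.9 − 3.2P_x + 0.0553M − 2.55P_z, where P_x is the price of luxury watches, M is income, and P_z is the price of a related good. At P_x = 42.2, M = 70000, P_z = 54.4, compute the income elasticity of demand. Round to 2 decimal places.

1.06

Substituting, Q_x = 38.9 − 3.2(42.2) + 0.0553(70000) − 2.55(54.4) = 38.9 − 135.04 + 3871 − 138.72 = 3636.14.
∂Q_x/∂M = +0.0553, so E_I = 0.0553·(70000/3636.14) ≈ 1.06.
E_I > 1: normal good (luxury).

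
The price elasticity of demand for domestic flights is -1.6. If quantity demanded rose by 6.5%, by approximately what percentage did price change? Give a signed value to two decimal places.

-4.06

%ΔQ ≈ E × %ΔP ⇒ %ΔP = %ΔQ / E = (6.5%)/(-1.6) ≈ -4.06%.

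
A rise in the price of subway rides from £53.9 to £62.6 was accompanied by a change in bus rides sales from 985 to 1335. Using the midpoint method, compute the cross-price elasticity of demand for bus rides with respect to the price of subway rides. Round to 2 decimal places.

%ΔQ_x = (1335 − 985)/[(985+1335)/2] = 350/1160 ≈ 0.3017.
%ΔP_y = (62.6 − 53.9)/[(53.9+62.6)/2] ≈ 0.1494.
E_xy = 0.3017/0.1494 ≈ 2.02.
E_xy > 0, so bus rides and subway rides are substitutes.

2.02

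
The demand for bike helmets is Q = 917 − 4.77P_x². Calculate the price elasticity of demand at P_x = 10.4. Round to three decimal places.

At P_x = 10.4, Q = 401.0768.
dQ/dP_x = −2·4.77·P_x = −99.216.
Point elasticity E = (dQ/dP_x)·(P_x/Q) = -99.216 × 10.4/401.0768 ≈ -2.573.
|E| > 1, so demand is elastic at this price.

-2.573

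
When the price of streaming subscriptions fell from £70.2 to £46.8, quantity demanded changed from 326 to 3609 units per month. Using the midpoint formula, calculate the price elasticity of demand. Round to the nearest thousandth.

-4.172

%ΔQ = (3609 − 326)/[(326 + 3609)/2] = 3283/1967.5 ≈ 1.6686.
%Δp = (46.8 − 70.2)/[(70.2 + 46.8)/2] = -23.4/58.5 ≈ -0.4000.
Arc elasticity E = %ΔQ/%Δp ≈ 1.6686/-0.4000 ≈ -4.172.
|E| > 1: demand is elastic over this range.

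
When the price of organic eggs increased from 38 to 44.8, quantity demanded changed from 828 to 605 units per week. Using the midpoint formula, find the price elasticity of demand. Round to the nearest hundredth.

-1.89

%Δq = (605 − 828)/[(828 + 605)/2] = -223/716.5 ≈ -0.3112.
%Δp = (44.8 − 38)/[(38 + 44.8)/2] = 6.8/41.4 ≈ 0.1643.
Arc elasticity E = %Δq/%Δp ≈ -0.3112/0.1643 ≈ -1.89.
|E| > 1: demand is elastic over this range.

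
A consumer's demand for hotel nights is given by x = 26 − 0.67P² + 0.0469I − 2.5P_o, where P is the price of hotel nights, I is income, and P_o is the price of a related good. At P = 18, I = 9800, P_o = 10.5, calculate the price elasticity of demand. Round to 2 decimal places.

-1.79

Substituting, x = 26 − 0.67(18)² + 0.0469(9800) − 2.5(10.5) = 26 − 217.08 + 459.62 − 26.25 = 242.29.
∂x/∂P = −2·0.67·P = -24.12, so E_p = -24.12·(18/242.29) ≈ -1.79.
|E_p| > 1: demand is elastic.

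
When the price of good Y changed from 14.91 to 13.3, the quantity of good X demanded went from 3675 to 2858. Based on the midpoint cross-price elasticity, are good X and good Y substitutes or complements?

substitutes

%ΔQ_x = (2858 − 3675)/[(3675+2858)/2] = -817/3266.5 ≈ -0.2501.
%ΔP_y = (13.3 − 14.91)/[(14.91+13.3)/2] ≈ -0.1141.
E_xy = -0.2501/-0.1141 ≈ 2.191.
E_xy > 0, so the goods are substitutes.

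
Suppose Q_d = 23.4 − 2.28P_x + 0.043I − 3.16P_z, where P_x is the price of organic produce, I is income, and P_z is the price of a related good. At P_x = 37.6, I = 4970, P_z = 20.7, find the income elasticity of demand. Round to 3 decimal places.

2.486

Substituting, Q_d = 23.4 − 2.28(37.6) + 0.043(4970) − 3.16(20.7) = 23.4 − 85.728 + 213.71 − 65.412 = 85.97.
∂Q_d/∂I = +0.043, so E_I = 0.043·(4970/85.97) ≈ 2.486.
E_I > 1: normal good (luxury).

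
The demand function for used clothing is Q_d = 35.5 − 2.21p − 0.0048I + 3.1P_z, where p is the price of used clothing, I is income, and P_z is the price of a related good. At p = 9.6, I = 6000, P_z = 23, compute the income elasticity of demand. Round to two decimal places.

First evaluate Q_d: 35.5 − 2.21(9.6) − 0.0048(6000) + 3.1(23) = 35.5 − 21.216 − 28.8 + 71.3 = 56.784.
∂Q_d/∂I = −0.0048, so E_I = -0.0048·(6000/56.784) ≈ -0.51.
E_I < 0: inferior good.

-0.51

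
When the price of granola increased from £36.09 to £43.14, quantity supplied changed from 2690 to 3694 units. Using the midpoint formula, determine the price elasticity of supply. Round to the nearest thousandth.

%Δq = (3694 − 2690)/[(2690 + 3694)/2] = 1004/3192 ≈ 0.3145.
%Δp = (43.14 − 36.09)/[(36.09 + 43.14)/2] = 7.05/39.615 ≈ 0.1780.
Arc elasticity E = %Δq/%Δp ≈ 0.3145/0.1780 ≈ 1.767.
|E| > 1: supply is elastic over this range.

1.767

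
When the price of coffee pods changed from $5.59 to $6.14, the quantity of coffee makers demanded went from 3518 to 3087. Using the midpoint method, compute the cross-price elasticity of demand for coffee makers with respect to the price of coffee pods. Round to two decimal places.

%ΔQ_x = (3087 − 3518)/[(3518+3087)/2] = -431/3302.5 ≈ -0.1305.
%ΔP_y = (6.14 − 5.59)/[(5.59+6.14)/2] ≈ 0.0938.
E_xy = -0.1305/0.0938 ≈ -1.39.
E_xy < 0, so coffee makers and coffee pods are complements.

-1.39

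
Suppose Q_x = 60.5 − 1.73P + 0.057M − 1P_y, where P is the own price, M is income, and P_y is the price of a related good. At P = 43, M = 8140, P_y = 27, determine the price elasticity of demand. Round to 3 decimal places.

-0.176

Q_x = 60.5 − 1.73(43) + 0.057(8140) − 1(27) = 60.5 − 74.39 + 463.98 − 27 = 423.09.
∂Q_x/∂P = −1.73, so E_p = (−1.73)·(43/423.09) ≈ -0.176.
|E_p| < 1: demand is inelastic.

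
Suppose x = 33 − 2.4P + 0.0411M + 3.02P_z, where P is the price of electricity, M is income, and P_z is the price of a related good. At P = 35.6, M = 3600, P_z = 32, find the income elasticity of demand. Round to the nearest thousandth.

Evaluating quantity at (P, M, P_z) gives x = 33 − 2.4(35.6) + 0.0411(3600) + 3.02(32) = 33 − 85.44 + 147.96 + 96.64 = 192.16.
∂x/∂M = +0.0411, so E_I = 0.0411·(3600/192.16) ≈ 0.770.
E_I ∈ (0,1): normal good (necessity).

0.770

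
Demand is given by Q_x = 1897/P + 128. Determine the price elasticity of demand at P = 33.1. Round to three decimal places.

-0.309

At P = 33.1, Q_x = 185.3112.
dQ_x/dP = −1897/P² = −1.7315.
Point elasticity E = (dQ_x/dP)·(P/Q_x) = -1.7315 × 33.1/185.3112 ≈ -0.309.
|E| < 1, so demand is inelastic at this price.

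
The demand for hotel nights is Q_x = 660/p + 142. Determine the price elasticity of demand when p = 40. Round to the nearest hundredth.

At p = 40, Q_x = 158.5.
dQ_x/dp = −660/p² = −0.4125.
Point elasticity E = (dQ_x/dp)·(p/Q_x) = -0.4125 × 40/158.5 ≈ -0.10.
|E| < 1, so demand is inelastic at this price.

-0.10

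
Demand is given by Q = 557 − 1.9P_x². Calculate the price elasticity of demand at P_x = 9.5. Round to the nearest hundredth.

-0.89

At P_x = 9.5, Q = 385.525.
dQ/dP_x = −2·1.9·P_x = −36.1.
Point elasticity E = (dQ/dP_x)·(P_x/Q) = -36.1 × 9.5/385.525 ≈ -0.89.
|E| < 1, so demand is inelastic at this price.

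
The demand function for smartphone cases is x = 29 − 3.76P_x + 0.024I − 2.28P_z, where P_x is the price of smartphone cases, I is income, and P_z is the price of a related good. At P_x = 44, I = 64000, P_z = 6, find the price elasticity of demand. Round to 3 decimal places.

x = 29 − 3.76(44) + 0.024(64000) − 2.28(6) = 29 − 165.44 + 1536 − 13.68 = 1385.88.
∂x/∂P_x = −3.76, so E_p = (−3.76)·(44/1385.88) ≈ -0.119.
|E_p| < 1: demand is inelastic.

-0.119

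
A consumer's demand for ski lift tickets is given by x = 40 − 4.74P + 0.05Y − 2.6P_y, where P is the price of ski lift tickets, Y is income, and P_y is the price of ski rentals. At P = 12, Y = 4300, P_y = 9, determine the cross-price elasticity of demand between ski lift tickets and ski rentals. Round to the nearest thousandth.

At the given point, x = 40 − 4.74(12) + 0.05(4300) − 2.6(9) = 40 − 56.88 + 215 − 23.4 = 174.72.
∂x/∂P_y = −2.6, so E_xy = -2.6·(9/174.72) ≈ -0.134.
E_xy < 0: the goods are complements.

-0.134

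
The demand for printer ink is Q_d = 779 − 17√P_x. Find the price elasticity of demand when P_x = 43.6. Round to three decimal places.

-0.084

At P_x = 43.6, Q_d = 666.7485.
dQ_d/dP_x = −17/(2√P_x) = −17/(2·6.603).
Point elasticity E = (dQ_d/dP_x)·(P_x/Q_d) = -1.2873 × 43.6/666.7485 ≈ -0.084.
|E| < 1, so demand is inelastic at this price.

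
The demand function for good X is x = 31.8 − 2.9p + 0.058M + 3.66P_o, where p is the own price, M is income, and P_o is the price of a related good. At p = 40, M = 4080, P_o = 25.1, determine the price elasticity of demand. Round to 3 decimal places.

-0.475

First evaluate x: 31.8 − 2.9(40) + 0.058(4080) + 3.66(25.1) = 31.8 − 116 + 236.64 + 91.866 = 244.306.
∂x/∂p = −2.9, so E_p = (−2.9)·(40/244.306) ≈ -0.475.
|E_p| < 1: demand is inelastic.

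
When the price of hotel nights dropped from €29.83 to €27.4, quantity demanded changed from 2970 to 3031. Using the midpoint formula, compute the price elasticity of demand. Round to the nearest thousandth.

-0.239

%Δq = (3031 − 2970)/[(2970 + 3031)/2] = 61/3000.5 ≈ 0.0203.
%Δp = (27.4 − 29.83)/[(29.83 + 27.4)/2] = -2.43/28.615 ≈ -0.0849.
Arc elasticity E = %Δq/%Δp ≈ 0.0203/-0.0849 ≈ -0.239.
|E| < 1: demand is inelastic over this range.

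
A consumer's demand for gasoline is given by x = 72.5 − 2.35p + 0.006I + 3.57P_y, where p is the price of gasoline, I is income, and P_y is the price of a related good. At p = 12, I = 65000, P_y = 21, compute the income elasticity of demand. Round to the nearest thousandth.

0.766

x = 72.5 − 2.35(12) + 0.006(65000) + 3.57(21) = 72.5 − 28.2 + 390 + 74.97 = 509.27.
∂x/∂I = +0.006, so E_I = 0.006·(65000/509.27) ≈ 0.766.
E_I ∈ (0,1): normal good (necessity).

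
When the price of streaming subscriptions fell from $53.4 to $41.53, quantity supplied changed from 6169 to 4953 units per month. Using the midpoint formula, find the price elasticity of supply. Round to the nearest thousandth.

0.874

%Δq = (4953 − 6169)/[(6169 + 4953)/2] = -1216/5561 ≈ -0.2187.
%Δp = (41.53 − 53.4)/[(53.4 + 41.53)/2] = -11.87/47.465 ≈ -0.2501.
Arc elasticity E = %Δq/%Δp ≈ -0.2187/-0.2501 ≈ 0.874.
|E| < 1: supply is inelastic over this range.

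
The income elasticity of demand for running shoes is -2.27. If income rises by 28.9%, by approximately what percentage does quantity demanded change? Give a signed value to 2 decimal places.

-65.60

%ΔQ ≈ E × %ΔI = (-2.27) × (28.9%) ≈ -65.60%.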